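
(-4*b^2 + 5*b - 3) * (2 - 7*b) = 28*b^3 - 43*b^2 + 31*b - 6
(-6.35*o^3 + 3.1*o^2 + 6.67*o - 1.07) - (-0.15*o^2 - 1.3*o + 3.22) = -6.35*o^3 + 3.25*o^2 + 7.97*o - 4.29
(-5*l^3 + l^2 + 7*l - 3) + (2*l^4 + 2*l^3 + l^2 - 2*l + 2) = 2*l^4 - 3*l^3 + 2*l^2 + 5*l - 1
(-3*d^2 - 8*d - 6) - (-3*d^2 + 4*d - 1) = -12*d - 5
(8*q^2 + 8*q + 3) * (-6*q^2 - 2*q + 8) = -48*q^4 - 64*q^3 + 30*q^2 + 58*q + 24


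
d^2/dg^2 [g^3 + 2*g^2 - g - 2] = 6*g + 4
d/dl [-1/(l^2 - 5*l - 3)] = (2*l - 5)/(-l^2 + 5*l + 3)^2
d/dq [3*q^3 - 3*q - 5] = 9*q^2 - 3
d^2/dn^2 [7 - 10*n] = 0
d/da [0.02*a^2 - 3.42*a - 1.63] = 0.04*a - 3.42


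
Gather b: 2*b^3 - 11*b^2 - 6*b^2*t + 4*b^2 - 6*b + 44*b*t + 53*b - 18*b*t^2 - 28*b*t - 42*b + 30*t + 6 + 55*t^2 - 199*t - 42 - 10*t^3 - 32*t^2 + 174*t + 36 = 2*b^3 + b^2*(-6*t - 7) + b*(-18*t^2 + 16*t + 5) - 10*t^3 + 23*t^2 + 5*t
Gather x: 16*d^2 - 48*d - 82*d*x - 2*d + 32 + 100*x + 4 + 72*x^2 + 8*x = 16*d^2 - 50*d + 72*x^2 + x*(108 - 82*d) + 36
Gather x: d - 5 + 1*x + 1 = d + x - 4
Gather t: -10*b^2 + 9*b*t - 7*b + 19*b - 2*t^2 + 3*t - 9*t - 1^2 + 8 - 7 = -10*b^2 + 12*b - 2*t^2 + t*(9*b - 6)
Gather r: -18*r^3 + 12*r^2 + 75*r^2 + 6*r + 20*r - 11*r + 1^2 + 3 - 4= -18*r^3 + 87*r^2 + 15*r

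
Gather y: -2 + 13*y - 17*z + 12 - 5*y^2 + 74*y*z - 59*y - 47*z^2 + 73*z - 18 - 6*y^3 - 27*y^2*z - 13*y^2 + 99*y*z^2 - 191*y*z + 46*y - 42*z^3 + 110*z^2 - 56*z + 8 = -6*y^3 + y^2*(-27*z - 18) + y*(99*z^2 - 117*z) - 42*z^3 + 63*z^2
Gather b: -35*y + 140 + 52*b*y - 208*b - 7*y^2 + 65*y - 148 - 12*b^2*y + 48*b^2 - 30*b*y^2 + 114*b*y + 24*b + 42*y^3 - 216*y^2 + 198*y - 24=b^2*(48 - 12*y) + b*(-30*y^2 + 166*y - 184) + 42*y^3 - 223*y^2 + 228*y - 32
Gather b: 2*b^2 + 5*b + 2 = 2*b^2 + 5*b + 2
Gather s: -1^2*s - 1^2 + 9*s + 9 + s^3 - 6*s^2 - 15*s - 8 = s^3 - 6*s^2 - 7*s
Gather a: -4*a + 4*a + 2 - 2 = 0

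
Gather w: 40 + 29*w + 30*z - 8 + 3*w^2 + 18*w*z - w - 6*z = 3*w^2 + w*(18*z + 28) + 24*z + 32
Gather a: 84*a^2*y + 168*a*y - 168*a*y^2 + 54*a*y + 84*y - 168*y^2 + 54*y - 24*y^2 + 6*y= 84*a^2*y + a*(-168*y^2 + 222*y) - 192*y^2 + 144*y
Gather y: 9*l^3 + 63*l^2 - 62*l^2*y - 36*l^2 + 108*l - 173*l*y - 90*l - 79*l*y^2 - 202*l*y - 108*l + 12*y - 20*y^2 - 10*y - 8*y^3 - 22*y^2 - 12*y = 9*l^3 + 27*l^2 - 90*l - 8*y^3 + y^2*(-79*l - 42) + y*(-62*l^2 - 375*l - 10)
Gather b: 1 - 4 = -3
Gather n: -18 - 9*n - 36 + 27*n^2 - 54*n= 27*n^2 - 63*n - 54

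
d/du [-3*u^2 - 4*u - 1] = -6*u - 4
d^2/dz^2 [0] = 0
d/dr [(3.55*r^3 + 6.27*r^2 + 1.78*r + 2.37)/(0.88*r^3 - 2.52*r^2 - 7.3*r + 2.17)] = (-1.77635683940025e-15*r^5 - 14.4636*r^4 - 54.9628*r^3 - 24.4317*r^2 + 39.1566*r + 21.1636)/(0.7744*r^6 - 4.4352*r^5 - 6.4976*r^4 + 40.6112*r^3 + 42.3532*r^2 - 31.682*r + 4.7089)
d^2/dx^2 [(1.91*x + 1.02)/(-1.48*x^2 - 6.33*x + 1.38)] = (-(1.91*x + 1.02)*(2.96*x + 6.33)*(5.92*x + 12.66) + (16.9608*x + 27.1998)*(1.48*x^2 + 6.33*x - 1.38))/(1.48*x^2 + 6.33*x - 1.38)^3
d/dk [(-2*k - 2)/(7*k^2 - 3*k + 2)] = 2*(7*k^2 + 14*k - 5)/(49*k^4 - 42*k^3 + 37*k^2 - 12*k + 4)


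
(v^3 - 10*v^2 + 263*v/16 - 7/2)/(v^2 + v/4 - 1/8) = (4*v^2 - 39*v + 56)/(2*(2*v + 1))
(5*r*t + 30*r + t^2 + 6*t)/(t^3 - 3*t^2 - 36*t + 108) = (5*r + t)/(t^2 - 9*t + 18)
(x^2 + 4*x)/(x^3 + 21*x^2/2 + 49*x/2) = 2*(x + 4)/(2*x^2 + 21*x + 49)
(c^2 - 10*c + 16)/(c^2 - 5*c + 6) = (c - 8)/(c - 3)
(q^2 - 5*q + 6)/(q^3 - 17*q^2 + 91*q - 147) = (q - 2)/(q^2 - 14*q + 49)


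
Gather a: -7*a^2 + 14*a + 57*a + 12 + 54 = -7*a^2 + 71*a + 66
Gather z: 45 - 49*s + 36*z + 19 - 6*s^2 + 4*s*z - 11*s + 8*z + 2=-6*s^2 - 60*s + z*(4*s + 44) + 66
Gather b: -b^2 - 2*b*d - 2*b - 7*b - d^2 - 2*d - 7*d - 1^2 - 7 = -b^2 + b*(-2*d - 9) - d^2 - 9*d - 8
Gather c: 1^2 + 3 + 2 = 6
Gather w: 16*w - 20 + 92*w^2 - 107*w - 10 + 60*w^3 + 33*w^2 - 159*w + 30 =60*w^3 + 125*w^2 - 250*w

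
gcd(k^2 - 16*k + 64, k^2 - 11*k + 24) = k - 8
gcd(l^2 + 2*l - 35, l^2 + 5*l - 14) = l + 7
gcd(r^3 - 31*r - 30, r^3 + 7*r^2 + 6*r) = r + 1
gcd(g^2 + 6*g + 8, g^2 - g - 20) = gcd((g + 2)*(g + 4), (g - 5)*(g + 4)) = g + 4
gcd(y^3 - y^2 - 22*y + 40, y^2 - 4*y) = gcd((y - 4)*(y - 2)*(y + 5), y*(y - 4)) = y - 4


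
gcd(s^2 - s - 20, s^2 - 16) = s + 4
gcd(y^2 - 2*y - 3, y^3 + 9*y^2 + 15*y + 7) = y + 1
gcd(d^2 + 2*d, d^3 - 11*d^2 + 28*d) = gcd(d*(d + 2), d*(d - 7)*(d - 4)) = d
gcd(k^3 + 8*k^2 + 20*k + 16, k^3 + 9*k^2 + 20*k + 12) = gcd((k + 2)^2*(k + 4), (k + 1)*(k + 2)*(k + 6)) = k + 2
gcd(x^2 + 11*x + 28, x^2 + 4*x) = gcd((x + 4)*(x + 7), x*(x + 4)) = x + 4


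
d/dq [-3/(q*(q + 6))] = 6*(q + 3)/(q^2*(q + 6)^2)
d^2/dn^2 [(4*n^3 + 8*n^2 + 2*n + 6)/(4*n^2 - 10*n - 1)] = 24*(64*n^3 + 42*n^2 - 57*n + 51)/(64*n^6 - 480*n^5 + 1152*n^4 - 760*n^3 - 288*n^2 - 30*n - 1)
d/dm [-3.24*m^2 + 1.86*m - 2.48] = 1.86 - 6.48*m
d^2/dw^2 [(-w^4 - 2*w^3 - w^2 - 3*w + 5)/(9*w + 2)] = 2*(-243*w^4 - 306*w^3 - 132*w^2 - 24*w + 455)/(729*w^3 + 486*w^2 + 108*w + 8)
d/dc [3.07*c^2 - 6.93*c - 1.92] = 6.14*c - 6.93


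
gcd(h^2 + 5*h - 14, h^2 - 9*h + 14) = h - 2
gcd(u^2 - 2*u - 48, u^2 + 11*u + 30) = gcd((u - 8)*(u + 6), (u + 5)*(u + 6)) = u + 6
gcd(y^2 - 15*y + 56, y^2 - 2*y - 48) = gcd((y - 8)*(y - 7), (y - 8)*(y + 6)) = y - 8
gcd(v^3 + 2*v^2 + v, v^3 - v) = v^2 + v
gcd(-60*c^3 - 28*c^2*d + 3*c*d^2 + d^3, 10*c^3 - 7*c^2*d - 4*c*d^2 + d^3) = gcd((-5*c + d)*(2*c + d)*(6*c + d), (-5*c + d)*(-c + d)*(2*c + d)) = 10*c^2 + 3*c*d - d^2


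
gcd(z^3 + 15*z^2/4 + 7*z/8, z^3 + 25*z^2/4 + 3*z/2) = z^2 + z/4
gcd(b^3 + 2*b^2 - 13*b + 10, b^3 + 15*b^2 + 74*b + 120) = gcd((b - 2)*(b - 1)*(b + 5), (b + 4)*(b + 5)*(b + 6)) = b + 5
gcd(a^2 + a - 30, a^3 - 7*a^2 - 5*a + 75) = a - 5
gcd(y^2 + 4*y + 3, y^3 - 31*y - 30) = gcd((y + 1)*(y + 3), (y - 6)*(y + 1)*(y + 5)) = y + 1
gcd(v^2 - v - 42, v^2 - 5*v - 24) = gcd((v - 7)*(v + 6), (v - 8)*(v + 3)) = 1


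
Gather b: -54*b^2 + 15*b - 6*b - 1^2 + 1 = -54*b^2 + 9*b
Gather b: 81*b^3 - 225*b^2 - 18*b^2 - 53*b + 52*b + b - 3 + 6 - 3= 81*b^3 - 243*b^2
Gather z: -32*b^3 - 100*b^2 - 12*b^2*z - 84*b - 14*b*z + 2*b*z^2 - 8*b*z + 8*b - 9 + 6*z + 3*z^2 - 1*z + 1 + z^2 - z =-32*b^3 - 100*b^2 - 76*b + z^2*(2*b + 4) + z*(-12*b^2 - 22*b + 4) - 8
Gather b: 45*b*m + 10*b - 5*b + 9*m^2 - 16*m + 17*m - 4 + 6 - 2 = b*(45*m + 5) + 9*m^2 + m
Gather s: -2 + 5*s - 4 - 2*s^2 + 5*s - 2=-2*s^2 + 10*s - 8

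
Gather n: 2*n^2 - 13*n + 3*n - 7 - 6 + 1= 2*n^2 - 10*n - 12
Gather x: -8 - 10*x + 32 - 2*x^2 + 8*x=-2*x^2 - 2*x + 24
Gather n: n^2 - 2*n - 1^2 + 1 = n^2 - 2*n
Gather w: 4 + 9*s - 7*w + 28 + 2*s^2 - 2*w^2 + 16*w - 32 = 2*s^2 + 9*s - 2*w^2 + 9*w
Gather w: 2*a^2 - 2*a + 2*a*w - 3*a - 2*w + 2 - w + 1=2*a^2 - 5*a + w*(2*a - 3) + 3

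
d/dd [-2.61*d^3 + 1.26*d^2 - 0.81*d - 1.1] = -7.83*d^2 + 2.52*d - 0.81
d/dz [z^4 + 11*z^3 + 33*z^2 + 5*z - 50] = 4*z^3 + 33*z^2 + 66*z + 5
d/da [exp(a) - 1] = exp(a)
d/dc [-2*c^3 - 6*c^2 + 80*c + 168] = -6*c^2 - 12*c + 80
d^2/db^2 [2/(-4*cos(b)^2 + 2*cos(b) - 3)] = 4*(-32*sin(b)^4 - 6*sin(b)^2 - 18*cos(b) + 3*cos(3*b) + 30)/(4*sin(b)^2 + 2*cos(b) - 7)^3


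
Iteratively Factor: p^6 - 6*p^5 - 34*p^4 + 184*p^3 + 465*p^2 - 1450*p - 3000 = (p - 5)*(p^5 - p^4 - 39*p^3 - 11*p^2 + 410*p + 600) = (p - 5)*(p + 3)*(p^4 - 4*p^3 - 27*p^2 + 70*p + 200) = (p - 5)*(p + 3)*(p + 4)*(p^3 - 8*p^2 + 5*p + 50) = (p - 5)^2*(p + 3)*(p + 4)*(p^2 - 3*p - 10) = (p - 5)^3*(p + 3)*(p + 4)*(p + 2)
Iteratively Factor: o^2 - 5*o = (o - 5)*(o)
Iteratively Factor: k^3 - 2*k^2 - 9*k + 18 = (k - 3)*(k^2 + k - 6) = (k - 3)*(k + 3)*(k - 2)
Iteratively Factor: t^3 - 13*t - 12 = (t + 3)*(t^2 - 3*t - 4) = (t - 4)*(t + 3)*(t + 1)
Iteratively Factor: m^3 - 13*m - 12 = (m - 4)*(m^2 + 4*m + 3) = (m - 4)*(m + 3)*(m + 1)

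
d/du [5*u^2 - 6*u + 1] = 10*u - 6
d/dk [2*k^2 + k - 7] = 4*k + 1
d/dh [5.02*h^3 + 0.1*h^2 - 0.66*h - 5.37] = 15.06*h^2 + 0.2*h - 0.66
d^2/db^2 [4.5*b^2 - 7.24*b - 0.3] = 9.00000000000000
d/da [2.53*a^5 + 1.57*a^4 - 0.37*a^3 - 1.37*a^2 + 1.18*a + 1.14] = 12.65*a^4 + 6.28*a^3 - 1.11*a^2 - 2.74*a + 1.18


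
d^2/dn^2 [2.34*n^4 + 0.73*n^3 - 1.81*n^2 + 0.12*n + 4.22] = 28.08*n^2 + 4.38*n - 3.62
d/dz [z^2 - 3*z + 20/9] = 2*z - 3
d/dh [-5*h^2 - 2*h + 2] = -10*h - 2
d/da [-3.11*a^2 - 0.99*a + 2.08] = -6.22*a - 0.99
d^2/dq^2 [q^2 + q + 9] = 2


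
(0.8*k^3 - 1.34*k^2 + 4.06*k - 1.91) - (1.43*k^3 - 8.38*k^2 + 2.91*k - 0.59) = -0.63*k^3 + 7.04*k^2 + 1.15*k - 1.32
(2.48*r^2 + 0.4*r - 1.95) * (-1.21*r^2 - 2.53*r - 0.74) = -3.0008*r^4 - 6.7584*r^3 - 0.4877*r^2 + 4.6375*r + 1.443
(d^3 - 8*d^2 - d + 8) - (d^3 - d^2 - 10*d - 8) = -7*d^2 + 9*d + 16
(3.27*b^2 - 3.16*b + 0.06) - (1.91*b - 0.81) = 3.27*b^2 - 5.07*b + 0.87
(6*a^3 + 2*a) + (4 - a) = 6*a^3 + a + 4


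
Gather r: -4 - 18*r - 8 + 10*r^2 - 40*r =10*r^2 - 58*r - 12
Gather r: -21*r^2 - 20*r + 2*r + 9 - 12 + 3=-21*r^2 - 18*r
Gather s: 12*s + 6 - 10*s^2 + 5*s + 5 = -10*s^2 + 17*s + 11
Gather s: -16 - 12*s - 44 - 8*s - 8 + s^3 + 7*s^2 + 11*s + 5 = s^3 + 7*s^2 - 9*s - 63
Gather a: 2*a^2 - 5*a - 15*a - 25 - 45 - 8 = 2*a^2 - 20*a - 78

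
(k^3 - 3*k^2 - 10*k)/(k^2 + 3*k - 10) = k*(k^2 - 3*k - 10)/(k^2 + 3*k - 10)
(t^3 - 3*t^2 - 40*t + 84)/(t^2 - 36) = (t^2 - 9*t + 14)/(t - 6)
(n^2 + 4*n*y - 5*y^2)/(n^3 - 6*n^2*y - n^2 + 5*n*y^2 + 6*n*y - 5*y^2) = (-n - 5*y)/(-n^2 + 5*n*y + n - 5*y)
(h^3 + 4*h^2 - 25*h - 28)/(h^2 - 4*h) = h + 8 + 7/h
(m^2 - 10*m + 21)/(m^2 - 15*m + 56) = (m - 3)/(m - 8)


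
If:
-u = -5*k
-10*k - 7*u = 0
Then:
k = 0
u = 0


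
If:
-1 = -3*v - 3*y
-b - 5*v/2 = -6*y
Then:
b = 17*y/2 - 5/6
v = 1/3 - y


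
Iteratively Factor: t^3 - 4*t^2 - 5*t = (t)*(t^2 - 4*t - 5) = t*(t + 1)*(t - 5)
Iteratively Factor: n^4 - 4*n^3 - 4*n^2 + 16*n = (n - 2)*(n^3 - 2*n^2 - 8*n) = (n - 4)*(n - 2)*(n^2 + 2*n) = n*(n - 4)*(n - 2)*(n + 2)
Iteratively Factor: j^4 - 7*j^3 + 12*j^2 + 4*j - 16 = (j - 4)*(j^3 - 3*j^2 + 4) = (j - 4)*(j - 2)*(j^2 - j - 2) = (j - 4)*(j - 2)^2*(j + 1)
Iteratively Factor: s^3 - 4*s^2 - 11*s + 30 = (s + 3)*(s^2 - 7*s + 10) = (s - 5)*(s + 3)*(s - 2)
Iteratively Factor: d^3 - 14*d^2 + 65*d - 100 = (d - 5)*(d^2 - 9*d + 20) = (d - 5)*(d - 4)*(d - 5)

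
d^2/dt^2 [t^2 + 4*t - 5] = 2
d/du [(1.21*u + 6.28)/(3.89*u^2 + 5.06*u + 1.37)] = (4.7069*u^2 + 6.1226*u - (1.21*u + 6.28)*(7.78*u + 5.06) + 1.6577)/(3.89*u^2 + 5.06*u + 1.37)^2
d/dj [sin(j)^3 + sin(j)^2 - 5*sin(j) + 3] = (3*sin(j)^2 + 2*sin(j) - 5)*cos(j)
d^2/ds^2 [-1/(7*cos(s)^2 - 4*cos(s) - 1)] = (-196*sin(s)^4 + 142*sin(s)^2 - 101*cos(s) + 21*cos(3*s) + 100)/(7*sin(s)^2 + 4*cos(s) - 6)^3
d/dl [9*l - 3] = 9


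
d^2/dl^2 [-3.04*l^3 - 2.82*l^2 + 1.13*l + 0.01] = -18.24*l - 5.64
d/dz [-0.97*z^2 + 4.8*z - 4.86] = 4.8 - 1.94*z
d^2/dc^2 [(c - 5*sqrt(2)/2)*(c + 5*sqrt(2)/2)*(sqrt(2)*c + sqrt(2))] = sqrt(2)*(6*c + 2)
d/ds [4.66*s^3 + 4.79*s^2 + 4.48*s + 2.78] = 13.98*s^2 + 9.58*s + 4.48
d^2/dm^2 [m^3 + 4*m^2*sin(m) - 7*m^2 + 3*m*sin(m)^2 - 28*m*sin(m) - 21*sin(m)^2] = -4*m^2*sin(m) + 28*m*sin(m) + 16*m*cos(m) + 6*m*cos(2*m) + 6*m + 8*sin(m) + 6*sin(2*m) - 56*cos(m) - 42*cos(2*m) - 14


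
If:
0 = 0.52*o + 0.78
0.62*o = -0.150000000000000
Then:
No Solution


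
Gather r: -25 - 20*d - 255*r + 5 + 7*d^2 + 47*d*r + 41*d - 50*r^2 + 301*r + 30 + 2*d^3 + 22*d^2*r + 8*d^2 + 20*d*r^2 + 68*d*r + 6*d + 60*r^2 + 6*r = 2*d^3 + 15*d^2 + 27*d + r^2*(20*d + 10) + r*(22*d^2 + 115*d + 52) + 10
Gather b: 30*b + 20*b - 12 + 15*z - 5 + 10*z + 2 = 50*b + 25*z - 15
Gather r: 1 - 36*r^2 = 1 - 36*r^2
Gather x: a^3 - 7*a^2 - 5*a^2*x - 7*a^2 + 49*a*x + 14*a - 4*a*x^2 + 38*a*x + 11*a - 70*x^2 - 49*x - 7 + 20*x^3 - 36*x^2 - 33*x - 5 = a^3 - 14*a^2 + 25*a + 20*x^3 + x^2*(-4*a - 106) + x*(-5*a^2 + 87*a - 82) - 12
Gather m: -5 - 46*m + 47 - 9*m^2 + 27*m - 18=-9*m^2 - 19*m + 24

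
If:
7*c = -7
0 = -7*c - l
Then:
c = -1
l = 7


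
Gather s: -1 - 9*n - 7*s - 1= -9*n - 7*s - 2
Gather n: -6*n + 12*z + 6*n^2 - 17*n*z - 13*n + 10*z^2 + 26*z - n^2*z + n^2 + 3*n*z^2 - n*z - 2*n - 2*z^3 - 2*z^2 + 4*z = n^2*(7 - z) + n*(3*z^2 - 18*z - 21) - 2*z^3 + 8*z^2 + 42*z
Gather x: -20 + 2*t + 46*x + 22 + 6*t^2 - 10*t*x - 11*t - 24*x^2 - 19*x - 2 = 6*t^2 - 9*t - 24*x^2 + x*(27 - 10*t)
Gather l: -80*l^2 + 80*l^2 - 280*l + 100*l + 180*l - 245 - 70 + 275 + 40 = 0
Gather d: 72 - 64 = 8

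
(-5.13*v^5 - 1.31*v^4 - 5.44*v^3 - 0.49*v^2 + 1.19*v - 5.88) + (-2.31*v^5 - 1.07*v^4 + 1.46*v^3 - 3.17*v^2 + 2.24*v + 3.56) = -7.44*v^5 - 2.38*v^4 - 3.98*v^3 - 3.66*v^2 + 3.43*v - 2.32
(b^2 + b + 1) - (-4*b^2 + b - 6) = 5*b^2 + 7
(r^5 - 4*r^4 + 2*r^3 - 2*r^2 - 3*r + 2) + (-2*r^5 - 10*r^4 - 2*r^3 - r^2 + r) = -r^5 - 14*r^4 - 3*r^2 - 2*r + 2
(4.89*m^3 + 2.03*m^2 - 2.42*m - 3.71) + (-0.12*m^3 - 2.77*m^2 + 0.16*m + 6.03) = 4.77*m^3 - 0.74*m^2 - 2.26*m + 2.32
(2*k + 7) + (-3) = 2*k + 4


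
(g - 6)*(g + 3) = g^2 - 3*g - 18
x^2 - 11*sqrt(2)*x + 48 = (x - 8*sqrt(2))*(x - 3*sqrt(2))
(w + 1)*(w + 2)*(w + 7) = w^3 + 10*w^2 + 23*w + 14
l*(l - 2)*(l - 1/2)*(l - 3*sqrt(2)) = l^4 - 3*sqrt(2)*l^3 - 5*l^3/2 + l^2 + 15*sqrt(2)*l^2/2 - 3*sqrt(2)*l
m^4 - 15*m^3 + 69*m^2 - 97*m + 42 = (m - 7)*(m - 6)*(m - 1)^2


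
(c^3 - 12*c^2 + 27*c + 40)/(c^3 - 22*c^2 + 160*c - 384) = (c^2 - 4*c - 5)/(c^2 - 14*c + 48)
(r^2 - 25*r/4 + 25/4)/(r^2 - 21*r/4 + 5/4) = (4*r - 5)/(4*r - 1)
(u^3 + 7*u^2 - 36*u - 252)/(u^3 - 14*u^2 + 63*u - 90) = (u^2 + 13*u + 42)/(u^2 - 8*u + 15)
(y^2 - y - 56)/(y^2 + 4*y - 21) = (y - 8)/(y - 3)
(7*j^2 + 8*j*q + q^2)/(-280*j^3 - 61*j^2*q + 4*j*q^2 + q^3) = (j + q)/(-40*j^2 - 3*j*q + q^2)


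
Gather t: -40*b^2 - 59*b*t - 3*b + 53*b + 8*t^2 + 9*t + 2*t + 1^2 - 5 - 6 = -40*b^2 + 50*b + 8*t^2 + t*(11 - 59*b) - 10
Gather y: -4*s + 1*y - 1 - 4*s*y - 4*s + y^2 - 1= -8*s + y^2 + y*(1 - 4*s) - 2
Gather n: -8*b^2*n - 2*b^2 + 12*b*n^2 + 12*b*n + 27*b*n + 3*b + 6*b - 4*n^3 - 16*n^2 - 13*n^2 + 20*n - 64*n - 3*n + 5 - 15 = -2*b^2 + 9*b - 4*n^3 + n^2*(12*b - 29) + n*(-8*b^2 + 39*b - 47) - 10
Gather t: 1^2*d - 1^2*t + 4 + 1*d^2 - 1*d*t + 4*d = d^2 + 5*d + t*(-d - 1) + 4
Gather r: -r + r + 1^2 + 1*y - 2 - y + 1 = 0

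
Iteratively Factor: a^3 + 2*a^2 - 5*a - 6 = (a + 1)*(a^2 + a - 6) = (a + 1)*(a + 3)*(a - 2)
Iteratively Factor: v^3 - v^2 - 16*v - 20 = (v - 5)*(v^2 + 4*v + 4) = (v - 5)*(v + 2)*(v + 2)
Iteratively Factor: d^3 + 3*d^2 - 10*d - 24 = (d - 3)*(d^2 + 6*d + 8) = (d - 3)*(d + 4)*(d + 2)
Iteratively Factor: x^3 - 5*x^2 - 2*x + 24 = (x + 2)*(x^2 - 7*x + 12) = (x - 3)*(x + 2)*(x - 4)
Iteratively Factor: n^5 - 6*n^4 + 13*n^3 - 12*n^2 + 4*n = (n - 2)*(n^4 - 4*n^3 + 5*n^2 - 2*n) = (n - 2)^2*(n^3 - 2*n^2 + n) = (n - 2)^2*(n - 1)*(n^2 - n) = (n - 2)^2*(n - 1)^2*(n)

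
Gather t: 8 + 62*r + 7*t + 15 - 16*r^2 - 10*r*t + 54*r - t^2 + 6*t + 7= -16*r^2 + 116*r - t^2 + t*(13 - 10*r) + 30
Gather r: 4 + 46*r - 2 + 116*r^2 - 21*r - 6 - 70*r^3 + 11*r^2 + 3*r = -70*r^3 + 127*r^2 + 28*r - 4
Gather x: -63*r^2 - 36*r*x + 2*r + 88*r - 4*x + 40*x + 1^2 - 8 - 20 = -63*r^2 + 90*r + x*(36 - 36*r) - 27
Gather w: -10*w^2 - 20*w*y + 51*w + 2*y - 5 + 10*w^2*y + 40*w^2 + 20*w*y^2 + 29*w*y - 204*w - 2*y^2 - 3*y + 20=w^2*(10*y + 30) + w*(20*y^2 + 9*y - 153) - 2*y^2 - y + 15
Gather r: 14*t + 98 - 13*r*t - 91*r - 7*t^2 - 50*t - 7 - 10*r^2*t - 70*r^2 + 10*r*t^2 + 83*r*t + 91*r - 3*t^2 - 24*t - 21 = r^2*(-10*t - 70) + r*(10*t^2 + 70*t) - 10*t^2 - 60*t + 70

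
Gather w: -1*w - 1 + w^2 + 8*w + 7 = w^2 + 7*w + 6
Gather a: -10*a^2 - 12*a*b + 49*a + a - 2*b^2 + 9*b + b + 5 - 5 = -10*a^2 + a*(50 - 12*b) - 2*b^2 + 10*b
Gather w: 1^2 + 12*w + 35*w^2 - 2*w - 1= 35*w^2 + 10*w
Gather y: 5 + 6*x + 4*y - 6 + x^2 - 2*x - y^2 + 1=x^2 + 4*x - y^2 + 4*y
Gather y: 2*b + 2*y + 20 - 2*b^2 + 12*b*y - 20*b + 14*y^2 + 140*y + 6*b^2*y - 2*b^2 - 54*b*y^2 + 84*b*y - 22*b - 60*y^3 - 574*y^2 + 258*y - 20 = -4*b^2 - 40*b - 60*y^3 + y^2*(-54*b - 560) + y*(6*b^2 + 96*b + 400)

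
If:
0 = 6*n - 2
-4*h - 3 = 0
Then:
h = -3/4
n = 1/3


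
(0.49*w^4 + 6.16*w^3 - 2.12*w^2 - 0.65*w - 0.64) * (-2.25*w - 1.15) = -1.1025*w^5 - 14.4235*w^4 - 2.314*w^3 + 3.9005*w^2 + 2.1875*w + 0.736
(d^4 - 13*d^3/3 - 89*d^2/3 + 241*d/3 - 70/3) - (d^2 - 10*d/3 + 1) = d^4 - 13*d^3/3 - 92*d^2/3 + 251*d/3 - 73/3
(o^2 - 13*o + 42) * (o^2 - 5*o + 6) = o^4 - 18*o^3 + 113*o^2 - 288*o + 252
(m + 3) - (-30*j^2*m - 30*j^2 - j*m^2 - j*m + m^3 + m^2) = 30*j^2*m + 30*j^2 + j*m^2 + j*m - m^3 - m^2 + m + 3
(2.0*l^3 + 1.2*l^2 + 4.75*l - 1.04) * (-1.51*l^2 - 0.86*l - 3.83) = -3.02*l^5 - 3.532*l^4 - 15.8645*l^3 - 7.1106*l^2 - 17.2981*l + 3.9832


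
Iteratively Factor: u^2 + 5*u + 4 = (u + 4)*(u + 1)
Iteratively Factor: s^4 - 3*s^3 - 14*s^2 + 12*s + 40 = (s + 2)*(s^3 - 5*s^2 - 4*s + 20) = (s + 2)^2*(s^2 - 7*s + 10) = (s - 2)*(s + 2)^2*(s - 5)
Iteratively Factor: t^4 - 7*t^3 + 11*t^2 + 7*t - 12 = (t + 1)*(t^3 - 8*t^2 + 19*t - 12) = (t - 4)*(t + 1)*(t^2 - 4*t + 3) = (t - 4)*(t - 3)*(t + 1)*(t - 1)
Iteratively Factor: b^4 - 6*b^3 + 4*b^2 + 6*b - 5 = (b + 1)*(b^3 - 7*b^2 + 11*b - 5) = (b - 5)*(b + 1)*(b^2 - 2*b + 1) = (b - 5)*(b - 1)*(b + 1)*(b - 1)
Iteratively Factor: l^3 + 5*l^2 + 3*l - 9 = (l - 1)*(l^2 + 6*l + 9) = (l - 1)*(l + 3)*(l + 3)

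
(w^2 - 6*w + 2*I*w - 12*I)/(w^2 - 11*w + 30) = (w + 2*I)/(w - 5)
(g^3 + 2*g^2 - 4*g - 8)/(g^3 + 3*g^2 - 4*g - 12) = (g + 2)/(g + 3)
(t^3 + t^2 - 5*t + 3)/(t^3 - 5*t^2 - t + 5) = (t^2 + 2*t - 3)/(t^2 - 4*t - 5)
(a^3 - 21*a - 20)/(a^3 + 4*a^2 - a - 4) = (a - 5)/(a - 1)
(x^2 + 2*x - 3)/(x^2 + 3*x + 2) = (x^2 + 2*x - 3)/(x^2 + 3*x + 2)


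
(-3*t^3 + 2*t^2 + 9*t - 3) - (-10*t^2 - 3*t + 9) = -3*t^3 + 12*t^2 + 12*t - 12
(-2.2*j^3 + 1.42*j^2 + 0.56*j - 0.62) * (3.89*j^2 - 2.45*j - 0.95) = -8.558*j^5 + 10.9138*j^4 + 0.7894*j^3 - 5.1328*j^2 + 0.987*j + 0.589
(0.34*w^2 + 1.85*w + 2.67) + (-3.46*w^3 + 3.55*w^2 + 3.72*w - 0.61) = -3.46*w^3 + 3.89*w^2 + 5.57*w + 2.06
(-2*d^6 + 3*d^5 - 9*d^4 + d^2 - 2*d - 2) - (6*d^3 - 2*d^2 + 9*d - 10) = -2*d^6 + 3*d^5 - 9*d^4 - 6*d^3 + 3*d^2 - 11*d + 8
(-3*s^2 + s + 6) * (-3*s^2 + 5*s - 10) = 9*s^4 - 18*s^3 + 17*s^2 + 20*s - 60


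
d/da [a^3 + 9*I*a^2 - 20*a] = 3*a^2 + 18*I*a - 20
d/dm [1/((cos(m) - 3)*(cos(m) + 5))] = 2*(cos(m) + 1)*sin(m)/((cos(m) - 3)^2*(cos(m) + 5)^2)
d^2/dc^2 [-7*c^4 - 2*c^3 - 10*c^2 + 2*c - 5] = -84*c^2 - 12*c - 20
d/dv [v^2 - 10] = 2*v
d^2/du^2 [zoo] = 0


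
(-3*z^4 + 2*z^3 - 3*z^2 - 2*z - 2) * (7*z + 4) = -21*z^5 + 2*z^4 - 13*z^3 - 26*z^2 - 22*z - 8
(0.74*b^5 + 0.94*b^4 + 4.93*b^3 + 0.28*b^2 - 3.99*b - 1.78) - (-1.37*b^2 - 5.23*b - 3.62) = 0.74*b^5 + 0.94*b^4 + 4.93*b^3 + 1.65*b^2 + 1.24*b + 1.84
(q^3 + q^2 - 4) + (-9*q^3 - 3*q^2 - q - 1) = -8*q^3 - 2*q^2 - q - 5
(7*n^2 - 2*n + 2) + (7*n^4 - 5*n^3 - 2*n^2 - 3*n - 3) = 7*n^4 - 5*n^3 + 5*n^2 - 5*n - 1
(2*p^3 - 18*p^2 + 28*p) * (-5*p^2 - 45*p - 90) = -10*p^5 + 490*p^3 + 360*p^2 - 2520*p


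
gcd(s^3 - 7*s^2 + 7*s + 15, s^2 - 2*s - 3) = s^2 - 2*s - 3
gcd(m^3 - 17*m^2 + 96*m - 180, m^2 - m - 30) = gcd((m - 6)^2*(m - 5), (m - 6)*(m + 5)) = m - 6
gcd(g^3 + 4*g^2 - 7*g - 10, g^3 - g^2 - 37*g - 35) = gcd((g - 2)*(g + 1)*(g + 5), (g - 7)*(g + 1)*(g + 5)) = g^2 + 6*g + 5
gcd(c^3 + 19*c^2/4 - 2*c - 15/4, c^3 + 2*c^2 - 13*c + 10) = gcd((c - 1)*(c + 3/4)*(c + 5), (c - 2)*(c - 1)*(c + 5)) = c^2 + 4*c - 5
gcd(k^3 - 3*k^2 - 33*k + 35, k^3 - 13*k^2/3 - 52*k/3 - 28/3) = k - 7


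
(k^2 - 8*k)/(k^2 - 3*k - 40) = k/(k + 5)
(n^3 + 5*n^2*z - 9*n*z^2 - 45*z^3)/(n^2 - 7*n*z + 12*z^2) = (-n^2 - 8*n*z - 15*z^2)/(-n + 4*z)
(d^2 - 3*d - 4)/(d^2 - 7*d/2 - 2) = 2*(d + 1)/(2*d + 1)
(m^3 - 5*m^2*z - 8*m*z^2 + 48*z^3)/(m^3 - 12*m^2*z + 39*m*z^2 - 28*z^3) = (m^2 - m*z - 12*z^2)/(m^2 - 8*m*z + 7*z^2)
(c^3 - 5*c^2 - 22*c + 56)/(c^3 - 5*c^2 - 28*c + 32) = (c^2 - 9*c + 14)/(c^2 - 9*c + 8)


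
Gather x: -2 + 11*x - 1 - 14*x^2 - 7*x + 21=-14*x^2 + 4*x + 18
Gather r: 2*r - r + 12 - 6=r + 6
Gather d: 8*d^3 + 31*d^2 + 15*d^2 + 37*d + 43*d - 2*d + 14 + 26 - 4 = 8*d^3 + 46*d^2 + 78*d + 36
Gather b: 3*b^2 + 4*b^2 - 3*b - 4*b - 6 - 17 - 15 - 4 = 7*b^2 - 7*b - 42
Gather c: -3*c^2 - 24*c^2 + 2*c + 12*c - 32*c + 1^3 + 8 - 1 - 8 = -27*c^2 - 18*c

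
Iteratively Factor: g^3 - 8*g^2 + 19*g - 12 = (g - 3)*(g^2 - 5*g + 4) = (g - 4)*(g - 3)*(g - 1)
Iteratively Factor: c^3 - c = (c + 1)*(c^2 - c) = (c - 1)*(c + 1)*(c)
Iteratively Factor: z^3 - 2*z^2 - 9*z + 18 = (z - 3)*(z^2 + z - 6) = (z - 3)*(z - 2)*(z + 3)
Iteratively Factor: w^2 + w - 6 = (w - 2)*(w + 3)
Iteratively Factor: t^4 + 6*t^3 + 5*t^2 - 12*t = (t + 4)*(t^3 + 2*t^2 - 3*t) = (t - 1)*(t + 4)*(t^2 + 3*t) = t*(t - 1)*(t + 4)*(t + 3)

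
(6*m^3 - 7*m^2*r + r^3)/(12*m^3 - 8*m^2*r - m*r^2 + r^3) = (-m + r)/(-2*m + r)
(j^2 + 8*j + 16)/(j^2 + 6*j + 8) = (j + 4)/(j + 2)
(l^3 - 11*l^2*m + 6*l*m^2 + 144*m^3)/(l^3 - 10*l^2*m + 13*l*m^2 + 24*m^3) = (l^2 - 3*l*m - 18*m^2)/(l^2 - 2*l*m - 3*m^2)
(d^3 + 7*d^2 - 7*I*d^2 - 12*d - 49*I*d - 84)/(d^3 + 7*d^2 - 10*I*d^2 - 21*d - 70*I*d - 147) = (d - 4*I)/(d - 7*I)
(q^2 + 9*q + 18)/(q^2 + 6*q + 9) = (q + 6)/(q + 3)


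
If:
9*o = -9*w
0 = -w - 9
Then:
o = 9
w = -9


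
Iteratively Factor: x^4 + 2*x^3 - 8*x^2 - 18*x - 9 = (x + 1)*(x^3 + x^2 - 9*x - 9) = (x + 1)^2*(x^2 - 9) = (x - 3)*(x + 1)^2*(x + 3)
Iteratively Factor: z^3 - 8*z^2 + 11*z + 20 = (z - 5)*(z^2 - 3*z - 4) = (z - 5)*(z + 1)*(z - 4)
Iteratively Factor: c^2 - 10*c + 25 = (c - 5)*(c - 5)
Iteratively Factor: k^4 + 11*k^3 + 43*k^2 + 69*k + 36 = (k + 4)*(k^3 + 7*k^2 + 15*k + 9) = (k + 3)*(k + 4)*(k^2 + 4*k + 3) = (k + 1)*(k + 3)*(k + 4)*(k + 3)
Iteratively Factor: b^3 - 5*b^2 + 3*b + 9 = (b - 3)*(b^2 - 2*b - 3) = (b - 3)^2*(b + 1)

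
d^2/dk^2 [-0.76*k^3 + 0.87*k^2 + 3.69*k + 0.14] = 1.74 - 4.56*k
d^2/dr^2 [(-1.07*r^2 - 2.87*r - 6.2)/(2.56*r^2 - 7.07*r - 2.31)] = (7.105427357601e-15*r^4 - 76.349952*r^3 - 281.759232*r^2 + 571.458048*r - 610.816696)/(16.777216*r^6 - 139.001856*r^5 + 338.467584*r^4 - 102.538331*r^3 - 305.414109*r^2 - 113.178681*r - 12.326391)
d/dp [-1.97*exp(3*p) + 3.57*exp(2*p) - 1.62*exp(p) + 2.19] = (-5.91*exp(2*p) + 7.14*exp(p) - 1.62)*exp(p)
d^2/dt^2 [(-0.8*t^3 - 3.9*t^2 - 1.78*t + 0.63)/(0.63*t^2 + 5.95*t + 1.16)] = (7.105427357601e-15*t^4 - 27.6493839999999*t^3 - 14.5285979999999*t^2 + 15.515394*t + 57.761782)/(0.250047*t^6 + 7.084665*t^5 + 68.291937*t^4 + 236.734435*t^3 + 125.743884*t^2 + 24.01896*t + 1.560896)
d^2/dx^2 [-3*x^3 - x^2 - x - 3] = -18*x - 2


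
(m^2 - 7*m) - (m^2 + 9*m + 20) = -16*m - 20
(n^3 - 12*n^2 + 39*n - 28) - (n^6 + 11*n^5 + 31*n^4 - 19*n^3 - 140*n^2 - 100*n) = -n^6 - 11*n^5 - 31*n^4 + 20*n^3 + 128*n^2 + 139*n - 28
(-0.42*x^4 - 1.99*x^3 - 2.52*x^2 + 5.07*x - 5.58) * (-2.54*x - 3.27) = 1.0668*x^5 + 6.428*x^4 + 12.9081*x^3 - 4.6374*x^2 - 2.4057*x + 18.2466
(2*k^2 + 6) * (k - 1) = 2*k^3 - 2*k^2 + 6*k - 6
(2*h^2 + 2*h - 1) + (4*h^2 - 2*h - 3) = 6*h^2 - 4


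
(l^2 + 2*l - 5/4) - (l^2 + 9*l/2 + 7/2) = -5*l/2 - 19/4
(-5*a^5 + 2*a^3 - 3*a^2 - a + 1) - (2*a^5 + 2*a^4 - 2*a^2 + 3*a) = -7*a^5 - 2*a^4 + 2*a^3 - a^2 - 4*a + 1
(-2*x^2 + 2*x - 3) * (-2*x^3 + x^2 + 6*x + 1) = 4*x^5 - 6*x^4 - 4*x^3 + 7*x^2 - 16*x - 3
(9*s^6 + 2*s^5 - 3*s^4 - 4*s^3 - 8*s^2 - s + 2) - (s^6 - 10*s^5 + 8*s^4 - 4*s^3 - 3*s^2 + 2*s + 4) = 8*s^6 + 12*s^5 - 11*s^4 - 5*s^2 - 3*s - 2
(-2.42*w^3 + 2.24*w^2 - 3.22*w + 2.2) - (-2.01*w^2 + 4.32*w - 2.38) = -2.42*w^3 + 4.25*w^2 - 7.54*w + 4.58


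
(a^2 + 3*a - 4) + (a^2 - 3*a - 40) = 2*a^2 - 44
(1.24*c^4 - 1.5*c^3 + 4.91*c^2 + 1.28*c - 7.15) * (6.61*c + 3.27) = 8.1964*c^5 - 5.8602*c^4 + 27.5501*c^3 + 24.5165*c^2 - 43.0759*c - 23.3805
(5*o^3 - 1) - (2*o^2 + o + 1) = 5*o^3 - 2*o^2 - o - 2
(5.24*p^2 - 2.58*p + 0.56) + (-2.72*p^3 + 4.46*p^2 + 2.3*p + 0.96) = -2.72*p^3 + 9.7*p^2 - 0.28*p + 1.52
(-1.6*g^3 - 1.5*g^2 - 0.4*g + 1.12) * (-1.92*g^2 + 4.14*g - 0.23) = 3.072*g^5 - 3.744*g^4 - 5.074*g^3 - 3.4614*g^2 + 4.7288*g - 0.2576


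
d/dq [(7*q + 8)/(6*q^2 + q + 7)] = (42*q^2 + 7*q - (7*q + 8)*(12*q + 1) + 49)/(6*q^2 + q + 7)^2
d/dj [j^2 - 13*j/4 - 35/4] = 2*j - 13/4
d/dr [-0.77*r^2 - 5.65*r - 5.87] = -1.54*r - 5.65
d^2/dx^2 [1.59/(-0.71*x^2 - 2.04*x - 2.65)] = (1.603038*x^2 + 4.605912*x - 1.59*(1.42*x + 2.04)*(2.84*x + 4.08) + 5.98317)/(0.71*x^2 + 2.04*x + 2.65)^3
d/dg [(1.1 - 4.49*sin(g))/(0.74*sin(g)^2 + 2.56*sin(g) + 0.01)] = (3.3226*sin(g)^2 - 1.628*sin(g) - 2.8609)*cos(g)/(0.5476*sin(g)^4 + 3.7888*sin(g)^3 + 6.5684*sin(g)^2 + 0.0512*sin(g) + 0.0001)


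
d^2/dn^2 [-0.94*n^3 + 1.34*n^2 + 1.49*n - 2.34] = 2.68 - 5.64*n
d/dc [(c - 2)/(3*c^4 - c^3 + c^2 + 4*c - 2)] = (3*c^4 - c^3 + c^2 + 4*c - (c - 2)*(12*c^3 - 3*c^2 + 2*c + 4) - 2)/(3*c^4 - c^3 + c^2 + 4*c - 2)^2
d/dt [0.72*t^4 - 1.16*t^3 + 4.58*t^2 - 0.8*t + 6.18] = 2.88*t^3 - 3.48*t^2 + 9.16*t - 0.8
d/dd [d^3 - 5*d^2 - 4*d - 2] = 3*d^2 - 10*d - 4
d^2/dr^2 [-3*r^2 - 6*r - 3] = -6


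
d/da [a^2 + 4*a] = 2*a + 4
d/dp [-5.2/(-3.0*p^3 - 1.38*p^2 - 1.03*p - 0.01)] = (-46.8*p^2 - 14.352*p - 5.356)/(3.0*p^3 + 1.38*p^2 + 1.03*p + 0.01)^2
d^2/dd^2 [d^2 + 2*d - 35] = 2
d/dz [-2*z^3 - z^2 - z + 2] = -6*z^2 - 2*z - 1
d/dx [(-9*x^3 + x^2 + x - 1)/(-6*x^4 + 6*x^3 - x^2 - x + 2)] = (-54*x^6 + 12*x^5 + 21*x^4 - 18*x^3 - 36*x^2 + 2*x + 1)/(36*x^8 - 72*x^7 + 48*x^6 - 35*x^4 + 26*x^3 - 3*x^2 - 4*x + 4)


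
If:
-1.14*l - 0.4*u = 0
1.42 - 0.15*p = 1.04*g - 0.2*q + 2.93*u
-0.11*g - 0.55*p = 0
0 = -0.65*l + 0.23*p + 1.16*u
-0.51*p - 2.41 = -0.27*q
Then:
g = 2.71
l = -0.03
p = -0.54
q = 7.90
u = 0.09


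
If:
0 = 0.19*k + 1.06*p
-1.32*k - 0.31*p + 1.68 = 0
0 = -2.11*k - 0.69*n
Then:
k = 1.33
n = -4.06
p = -0.24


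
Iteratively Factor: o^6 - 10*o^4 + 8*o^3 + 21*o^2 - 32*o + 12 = (o - 1)*(o^5 + o^4 - 9*o^3 - o^2 + 20*o - 12) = (o - 1)*(o + 2)*(o^4 - o^3 - 7*o^2 + 13*o - 6) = (o - 1)^2*(o + 2)*(o^3 - 7*o + 6) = (o - 1)^3*(o + 2)*(o^2 + o - 6) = (o - 1)^3*(o + 2)*(o + 3)*(o - 2)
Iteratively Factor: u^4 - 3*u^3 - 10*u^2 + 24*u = (u - 2)*(u^3 - u^2 - 12*u) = u*(u - 2)*(u^2 - u - 12) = u*(u - 4)*(u - 2)*(u + 3)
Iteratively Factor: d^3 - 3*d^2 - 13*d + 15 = (d + 3)*(d^2 - 6*d + 5) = (d - 1)*(d + 3)*(d - 5)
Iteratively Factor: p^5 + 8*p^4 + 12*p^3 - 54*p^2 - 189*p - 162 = (p + 3)*(p^4 + 5*p^3 - 3*p^2 - 45*p - 54) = (p + 2)*(p + 3)*(p^3 + 3*p^2 - 9*p - 27) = (p + 2)*(p + 3)^2*(p^2 - 9) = (p - 3)*(p + 2)*(p + 3)^2*(p + 3)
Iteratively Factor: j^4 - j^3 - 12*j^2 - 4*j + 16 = (j + 2)*(j^3 - 3*j^2 - 6*j + 8) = (j - 1)*(j + 2)*(j^2 - 2*j - 8) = (j - 4)*(j - 1)*(j + 2)*(j + 2)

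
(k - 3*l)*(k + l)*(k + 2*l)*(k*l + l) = k^4*l + k^3*l - 7*k^2*l^3 - 6*k*l^4 - 7*k*l^3 - 6*l^4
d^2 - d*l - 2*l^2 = (d - 2*l)*(d + l)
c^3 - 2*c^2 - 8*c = c*(c - 4)*(c + 2)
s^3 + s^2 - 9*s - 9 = (s - 3)*(s + 1)*(s + 3)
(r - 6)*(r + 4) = r^2 - 2*r - 24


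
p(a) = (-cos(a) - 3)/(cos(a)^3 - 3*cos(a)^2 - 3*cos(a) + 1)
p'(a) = (-cos(a) - 3)*(3*sin(a)*cos(a)^2 - 6*sin(a)*cos(a) - 3*sin(a))/(cos(a)^3 - 3*cos(a)^2 - 3*cos(a) + 1)^2 + sin(a)/(cos(a)^3 - 3*cos(a)^2 - 3*cos(a) + 1)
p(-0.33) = 1.07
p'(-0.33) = -0.48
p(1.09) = 3.72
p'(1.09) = 17.26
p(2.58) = -2.75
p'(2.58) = -7.22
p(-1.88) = -1.68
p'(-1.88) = -1.48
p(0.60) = 1.29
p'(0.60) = 1.27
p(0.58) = 1.27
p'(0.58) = 1.18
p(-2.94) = -16.97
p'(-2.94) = 162.65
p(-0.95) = 2.29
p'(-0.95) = -6.01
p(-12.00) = 1.25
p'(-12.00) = 1.12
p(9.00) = -4.29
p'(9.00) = -17.18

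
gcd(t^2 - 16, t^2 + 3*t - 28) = t - 4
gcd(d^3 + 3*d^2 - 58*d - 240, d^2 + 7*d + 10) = d + 5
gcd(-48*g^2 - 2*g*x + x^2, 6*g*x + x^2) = 6*g + x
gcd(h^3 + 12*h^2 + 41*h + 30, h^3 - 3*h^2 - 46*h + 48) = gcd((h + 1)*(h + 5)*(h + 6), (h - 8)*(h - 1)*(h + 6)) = h + 6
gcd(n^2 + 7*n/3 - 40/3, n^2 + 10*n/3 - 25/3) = n + 5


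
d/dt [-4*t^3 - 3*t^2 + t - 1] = -12*t^2 - 6*t + 1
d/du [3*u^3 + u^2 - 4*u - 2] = 9*u^2 + 2*u - 4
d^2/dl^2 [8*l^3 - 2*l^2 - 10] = 48*l - 4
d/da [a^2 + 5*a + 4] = 2*a + 5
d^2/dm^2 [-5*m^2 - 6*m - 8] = -10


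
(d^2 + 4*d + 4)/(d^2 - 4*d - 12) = (d + 2)/(d - 6)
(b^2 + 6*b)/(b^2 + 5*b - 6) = b/(b - 1)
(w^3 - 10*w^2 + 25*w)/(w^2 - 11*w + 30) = w*(w - 5)/(w - 6)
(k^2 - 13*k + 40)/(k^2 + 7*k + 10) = (k^2 - 13*k + 40)/(k^2 + 7*k + 10)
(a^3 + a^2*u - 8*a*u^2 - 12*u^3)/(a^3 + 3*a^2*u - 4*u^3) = (-a + 3*u)/(-a + u)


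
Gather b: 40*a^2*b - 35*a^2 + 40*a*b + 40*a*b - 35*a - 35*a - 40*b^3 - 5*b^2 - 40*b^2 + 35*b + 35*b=-35*a^2 - 70*a - 40*b^3 - 45*b^2 + b*(40*a^2 + 80*a + 70)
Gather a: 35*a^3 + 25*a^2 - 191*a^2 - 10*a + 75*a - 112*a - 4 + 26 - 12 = 35*a^3 - 166*a^2 - 47*a + 10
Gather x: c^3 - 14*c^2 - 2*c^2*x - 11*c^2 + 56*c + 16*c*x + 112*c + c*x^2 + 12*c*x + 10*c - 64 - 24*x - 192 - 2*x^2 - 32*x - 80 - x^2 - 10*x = c^3 - 25*c^2 + 178*c + x^2*(c - 3) + x*(-2*c^2 + 28*c - 66) - 336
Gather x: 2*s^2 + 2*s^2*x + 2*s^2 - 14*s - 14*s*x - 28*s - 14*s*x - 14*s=4*s^2 - 56*s + x*(2*s^2 - 28*s)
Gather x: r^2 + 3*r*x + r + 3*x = r^2 + r + x*(3*r + 3)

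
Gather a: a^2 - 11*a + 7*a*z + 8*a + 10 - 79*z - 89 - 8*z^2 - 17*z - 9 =a^2 + a*(7*z - 3) - 8*z^2 - 96*z - 88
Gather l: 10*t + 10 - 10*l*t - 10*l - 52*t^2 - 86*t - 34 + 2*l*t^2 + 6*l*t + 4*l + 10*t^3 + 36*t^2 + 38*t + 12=l*(2*t^2 - 4*t - 6) + 10*t^3 - 16*t^2 - 38*t - 12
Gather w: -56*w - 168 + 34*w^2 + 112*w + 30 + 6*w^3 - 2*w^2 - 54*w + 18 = 6*w^3 + 32*w^2 + 2*w - 120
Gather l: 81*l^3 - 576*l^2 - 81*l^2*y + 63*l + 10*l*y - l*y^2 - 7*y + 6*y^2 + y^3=81*l^3 + l^2*(-81*y - 576) + l*(-y^2 + 10*y + 63) + y^3 + 6*y^2 - 7*y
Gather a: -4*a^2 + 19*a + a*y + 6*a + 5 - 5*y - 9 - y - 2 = -4*a^2 + a*(y + 25) - 6*y - 6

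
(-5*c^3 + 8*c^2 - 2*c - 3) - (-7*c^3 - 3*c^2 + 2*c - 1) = 2*c^3 + 11*c^2 - 4*c - 2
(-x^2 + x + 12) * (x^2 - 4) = -x^4 + x^3 + 16*x^2 - 4*x - 48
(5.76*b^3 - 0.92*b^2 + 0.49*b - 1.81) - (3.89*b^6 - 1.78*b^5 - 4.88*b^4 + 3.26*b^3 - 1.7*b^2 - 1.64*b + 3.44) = -3.89*b^6 + 1.78*b^5 + 4.88*b^4 + 2.5*b^3 + 0.78*b^2 + 2.13*b - 5.25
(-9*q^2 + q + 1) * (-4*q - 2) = 36*q^3 + 14*q^2 - 6*q - 2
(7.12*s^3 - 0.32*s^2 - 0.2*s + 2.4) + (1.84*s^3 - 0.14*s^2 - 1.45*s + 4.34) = 8.96*s^3 - 0.46*s^2 - 1.65*s + 6.74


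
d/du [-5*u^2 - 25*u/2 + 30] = -10*u - 25/2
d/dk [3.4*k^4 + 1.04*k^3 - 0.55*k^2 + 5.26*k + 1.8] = 13.6*k^3 + 3.12*k^2 - 1.1*k + 5.26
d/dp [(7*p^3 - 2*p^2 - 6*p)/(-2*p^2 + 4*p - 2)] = (-7*p^3 + 21*p^2 - 10*p - 6)/(2*(p^3 - 3*p^2 + 3*p - 1))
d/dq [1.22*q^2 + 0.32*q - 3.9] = 2.44*q + 0.32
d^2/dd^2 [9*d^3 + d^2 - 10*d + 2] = 54*d + 2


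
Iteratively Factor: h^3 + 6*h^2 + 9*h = (h + 3)*(h^2 + 3*h) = h*(h + 3)*(h + 3)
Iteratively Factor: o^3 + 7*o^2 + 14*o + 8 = (o + 2)*(o^2 + 5*o + 4) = (o + 2)*(o + 4)*(o + 1)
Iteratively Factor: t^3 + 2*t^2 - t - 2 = (t - 1)*(t^2 + 3*t + 2) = (t - 1)*(t + 2)*(t + 1)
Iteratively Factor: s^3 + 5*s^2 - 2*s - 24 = (s + 4)*(s^2 + s - 6) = (s - 2)*(s + 4)*(s + 3)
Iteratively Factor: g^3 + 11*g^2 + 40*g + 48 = (g + 4)*(g^2 + 7*g + 12) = (g + 3)*(g + 4)*(g + 4)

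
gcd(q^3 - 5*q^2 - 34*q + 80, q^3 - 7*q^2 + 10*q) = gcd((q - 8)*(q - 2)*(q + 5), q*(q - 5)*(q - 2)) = q - 2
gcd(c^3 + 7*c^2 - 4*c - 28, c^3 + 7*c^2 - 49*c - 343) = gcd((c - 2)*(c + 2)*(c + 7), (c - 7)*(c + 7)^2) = c + 7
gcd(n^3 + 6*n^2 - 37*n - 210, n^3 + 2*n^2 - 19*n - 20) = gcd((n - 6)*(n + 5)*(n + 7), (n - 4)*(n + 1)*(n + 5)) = n + 5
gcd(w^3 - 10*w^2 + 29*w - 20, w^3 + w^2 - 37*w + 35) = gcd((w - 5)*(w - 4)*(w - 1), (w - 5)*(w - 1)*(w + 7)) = w^2 - 6*w + 5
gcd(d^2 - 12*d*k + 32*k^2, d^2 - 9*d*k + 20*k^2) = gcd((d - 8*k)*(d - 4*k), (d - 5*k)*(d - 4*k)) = d - 4*k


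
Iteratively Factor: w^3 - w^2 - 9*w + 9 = (w - 1)*(w^2 - 9) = (w - 1)*(w + 3)*(w - 3)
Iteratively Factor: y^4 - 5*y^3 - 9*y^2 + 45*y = (y - 5)*(y^3 - 9*y) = y*(y - 5)*(y^2 - 9) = y*(y - 5)*(y - 3)*(y + 3)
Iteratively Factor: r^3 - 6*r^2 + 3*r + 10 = (r - 5)*(r^2 - r - 2) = (r - 5)*(r + 1)*(r - 2)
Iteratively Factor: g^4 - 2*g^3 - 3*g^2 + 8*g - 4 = (g - 2)*(g^3 - 3*g + 2) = (g - 2)*(g - 1)*(g^2 + g - 2) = (g - 2)*(g - 1)^2*(g + 2)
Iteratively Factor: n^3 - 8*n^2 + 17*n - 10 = (n - 1)*(n^2 - 7*n + 10) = (n - 5)*(n - 1)*(n - 2)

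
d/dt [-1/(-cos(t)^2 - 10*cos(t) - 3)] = 2*(cos(t) + 5)*sin(t)/(cos(t)^2 + 10*cos(t) + 3)^2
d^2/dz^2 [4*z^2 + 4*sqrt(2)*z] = 8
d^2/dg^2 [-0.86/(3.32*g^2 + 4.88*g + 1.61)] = (18.958528*g^2 + 27.866752*g - 0.86*(6.64*g + 4.88)*(13.28*g + 9.76) + 9.193744)/(3.32*g^2 + 4.88*g + 1.61)^3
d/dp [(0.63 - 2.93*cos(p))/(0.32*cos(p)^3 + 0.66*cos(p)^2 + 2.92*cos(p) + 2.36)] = (-1.8752*cos(p)^3 - 1.329*cos(p)^2 + 0.8316*cos(p) + 8.7544)*sin(p)/(0.1024*cos(p)^6 + 0.4224*cos(p)^5 + 2.3044*cos(p)^4 + 5.3648*cos(p)^3 + 11.6416*cos(p)^2 + 13.7824*cos(p) + 5.5696)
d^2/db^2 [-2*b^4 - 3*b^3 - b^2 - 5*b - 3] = -24*b^2 - 18*b - 2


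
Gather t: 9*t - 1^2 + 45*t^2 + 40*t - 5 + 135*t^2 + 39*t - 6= 180*t^2 + 88*t - 12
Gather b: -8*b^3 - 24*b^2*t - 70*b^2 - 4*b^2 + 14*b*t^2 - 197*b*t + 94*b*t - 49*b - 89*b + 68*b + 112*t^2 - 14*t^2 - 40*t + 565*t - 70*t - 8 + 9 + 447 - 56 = -8*b^3 + b^2*(-24*t - 74) + b*(14*t^2 - 103*t - 70) + 98*t^2 + 455*t + 392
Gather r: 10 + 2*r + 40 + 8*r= 10*r + 50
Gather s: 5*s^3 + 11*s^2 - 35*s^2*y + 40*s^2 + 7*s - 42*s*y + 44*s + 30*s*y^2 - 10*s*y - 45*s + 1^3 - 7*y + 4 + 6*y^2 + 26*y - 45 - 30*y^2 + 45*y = 5*s^3 + s^2*(51 - 35*y) + s*(30*y^2 - 52*y + 6) - 24*y^2 + 64*y - 40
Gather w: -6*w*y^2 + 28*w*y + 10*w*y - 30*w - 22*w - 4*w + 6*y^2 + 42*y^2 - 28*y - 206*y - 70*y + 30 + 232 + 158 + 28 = w*(-6*y^2 + 38*y - 56) + 48*y^2 - 304*y + 448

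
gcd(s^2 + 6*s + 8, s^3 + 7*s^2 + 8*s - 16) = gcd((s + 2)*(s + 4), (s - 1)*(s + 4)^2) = s + 4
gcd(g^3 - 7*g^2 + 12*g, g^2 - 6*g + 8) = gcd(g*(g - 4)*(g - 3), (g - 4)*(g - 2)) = g - 4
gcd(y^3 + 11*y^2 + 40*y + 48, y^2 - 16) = y + 4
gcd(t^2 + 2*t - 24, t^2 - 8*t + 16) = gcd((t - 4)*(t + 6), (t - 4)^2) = t - 4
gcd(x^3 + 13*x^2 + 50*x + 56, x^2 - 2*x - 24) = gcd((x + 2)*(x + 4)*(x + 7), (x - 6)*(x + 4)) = x + 4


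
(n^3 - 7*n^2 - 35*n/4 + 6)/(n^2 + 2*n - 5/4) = (2*n^2 - 13*n - 24)/(2*n + 5)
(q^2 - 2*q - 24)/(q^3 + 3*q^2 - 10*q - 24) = (q - 6)/(q^2 - q - 6)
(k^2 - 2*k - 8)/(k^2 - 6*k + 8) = (k + 2)/(k - 2)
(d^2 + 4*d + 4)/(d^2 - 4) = (d + 2)/(d - 2)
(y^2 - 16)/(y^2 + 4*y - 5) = (y^2 - 16)/(y^2 + 4*y - 5)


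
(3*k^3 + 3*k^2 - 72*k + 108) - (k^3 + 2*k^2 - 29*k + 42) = 2*k^3 + k^2 - 43*k + 66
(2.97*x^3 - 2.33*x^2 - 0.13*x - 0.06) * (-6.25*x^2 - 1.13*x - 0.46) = -18.5625*x^5 + 11.2064*x^4 + 2.0792*x^3 + 1.5937*x^2 + 0.1276*x + 0.0276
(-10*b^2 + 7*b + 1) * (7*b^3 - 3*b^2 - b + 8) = -70*b^5 + 79*b^4 - 4*b^3 - 90*b^2 + 55*b + 8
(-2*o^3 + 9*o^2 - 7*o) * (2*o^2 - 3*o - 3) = -4*o^5 + 24*o^4 - 35*o^3 - 6*o^2 + 21*o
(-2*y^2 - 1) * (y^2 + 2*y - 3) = -2*y^4 - 4*y^3 + 5*y^2 - 2*y + 3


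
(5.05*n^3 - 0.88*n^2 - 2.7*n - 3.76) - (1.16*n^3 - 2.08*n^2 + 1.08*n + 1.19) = 3.89*n^3 + 1.2*n^2 - 3.78*n - 4.95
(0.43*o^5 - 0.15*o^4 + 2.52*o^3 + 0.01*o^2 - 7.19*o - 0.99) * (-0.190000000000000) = -0.0817*o^5 + 0.0285*o^4 - 0.4788*o^3 - 0.0019*o^2 + 1.3661*o + 0.1881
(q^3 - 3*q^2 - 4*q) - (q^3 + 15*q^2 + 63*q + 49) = -18*q^2 - 67*q - 49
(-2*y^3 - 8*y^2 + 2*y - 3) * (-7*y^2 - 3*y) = 14*y^5 + 62*y^4 + 10*y^3 + 15*y^2 + 9*y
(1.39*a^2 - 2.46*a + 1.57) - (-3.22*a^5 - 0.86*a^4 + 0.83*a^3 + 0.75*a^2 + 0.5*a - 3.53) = 3.22*a^5 + 0.86*a^4 - 0.83*a^3 + 0.64*a^2 - 2.96*a + 5.1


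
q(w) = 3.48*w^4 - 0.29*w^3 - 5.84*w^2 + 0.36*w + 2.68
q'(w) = 13.92*w^3 - 0.87*w^2 - 11.68*w + 0.36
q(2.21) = 54.84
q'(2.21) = 120.55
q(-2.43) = 92.82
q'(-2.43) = -176.13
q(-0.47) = 1.42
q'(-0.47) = 4.21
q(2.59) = 115.99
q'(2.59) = 206.12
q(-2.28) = 68.98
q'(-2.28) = -142.52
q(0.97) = 0.35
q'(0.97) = 0.92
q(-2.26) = 66.17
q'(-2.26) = -138.37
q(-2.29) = 70.41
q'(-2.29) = -144.62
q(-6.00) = 4363.00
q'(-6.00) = -2967.60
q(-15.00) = 175837.03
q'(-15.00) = -47000.19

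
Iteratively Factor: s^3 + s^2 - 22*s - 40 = (s + 2)*(s^2 - s - 20) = (s - 5)*(s + 2)*(s + 4)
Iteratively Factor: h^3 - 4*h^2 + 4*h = (h - 2)*(h^2 - 2*h) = h*(h - 2)*(h - 2)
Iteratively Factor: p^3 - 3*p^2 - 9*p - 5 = (p + 1)*(p^2 - 4*p - 5) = (p - 5)*(p + 1)*(p + 1)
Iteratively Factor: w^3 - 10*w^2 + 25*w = (w - 5)*(w^2 - 5*w) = (w - 5)^2*(w)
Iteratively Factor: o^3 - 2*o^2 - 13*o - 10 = (o + 1)*(o^2 - 3*o - 10) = (o - 5)*(o + 1)*(o + 2)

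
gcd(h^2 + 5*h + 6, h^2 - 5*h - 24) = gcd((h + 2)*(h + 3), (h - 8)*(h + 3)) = h + 3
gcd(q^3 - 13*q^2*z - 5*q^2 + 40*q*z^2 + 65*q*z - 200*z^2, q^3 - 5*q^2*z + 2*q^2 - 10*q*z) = -q + 5*z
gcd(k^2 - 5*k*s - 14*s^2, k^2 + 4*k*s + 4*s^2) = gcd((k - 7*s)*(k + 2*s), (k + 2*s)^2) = k + 2*s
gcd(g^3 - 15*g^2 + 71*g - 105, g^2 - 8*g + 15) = g^2 - 8*g + 15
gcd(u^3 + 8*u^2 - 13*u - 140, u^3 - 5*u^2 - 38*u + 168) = u - 4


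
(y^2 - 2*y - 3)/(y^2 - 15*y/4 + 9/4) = 4*(y + 1)/(4*y - 3)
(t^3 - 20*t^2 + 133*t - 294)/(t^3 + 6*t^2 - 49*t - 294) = (t^2 - 13*t + 42)/(t^2 + 13*t + 42)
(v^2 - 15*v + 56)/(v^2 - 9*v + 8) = (v - 7)/(v - 1)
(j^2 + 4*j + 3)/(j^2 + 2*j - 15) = (j^2 + 4*j + 3)/(j^2 + 2*j - 15)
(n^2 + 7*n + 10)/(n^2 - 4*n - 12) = (n + 5)/(n - 6)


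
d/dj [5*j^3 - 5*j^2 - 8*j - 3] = 15*j^2 - 10*j - 8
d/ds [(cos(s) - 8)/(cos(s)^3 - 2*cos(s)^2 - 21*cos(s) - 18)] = (67*cos(s)/2 - 13*cos(2*s) + cos(3*s)/2 + 173)*sin(s)/((cos(s) - 6)^2*(cos(s) + 1)^2*(cos(s) + 3)^2)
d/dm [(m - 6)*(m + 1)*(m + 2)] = 3*m^2 - 6*m - 16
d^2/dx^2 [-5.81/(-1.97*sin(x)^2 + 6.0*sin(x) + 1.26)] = (90.192116*sin(x)^4 - 206.0226*sin(x)^3 + 131.558154*sin(x)^2 + 368.1216*sin(x) - 447.163164)/(-1.97*sin(x)^2 + 6.0*sin(x) + 1.26)^3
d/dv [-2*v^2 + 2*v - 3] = 2 - 4*v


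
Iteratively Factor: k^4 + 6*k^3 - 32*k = (k)*(k^3 + 6*k^2 - 32) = k*(k - 2)*(k^2 + 8*k + 16) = k*(k - 2)*(k + 4)*(k + 4)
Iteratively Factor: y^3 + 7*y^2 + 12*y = (y)*(y^2 + 7*y + 12) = y*(y + 4)*(y + 3)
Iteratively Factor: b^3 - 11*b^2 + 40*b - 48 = (b - 3)*(b^2 - 8*b + 16) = (b - 4)*(b - 3)*(b - 4)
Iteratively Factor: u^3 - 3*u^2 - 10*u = (u - 5)*(u^2 + 2*u) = u*(u - 5)*(u + 2)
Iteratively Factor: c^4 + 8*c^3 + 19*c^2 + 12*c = (c)*(c^3 + 8*c^2 + 19*c + 12) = c*(c + 1)*(c^2 + 7*c + 12) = c*(c + 1)*(c + 4)*(c + 3)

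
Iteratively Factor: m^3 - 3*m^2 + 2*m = (m - 1)*(m^2 - 2*m) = (m - 2)*(m - 1)*(m)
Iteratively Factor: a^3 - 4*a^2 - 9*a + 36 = (a + 3)*(a^2 - 7*a + 12) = (a - 4)*(a + 3)*(a - 3)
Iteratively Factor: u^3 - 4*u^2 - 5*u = (u - 5)*(u^2 + u) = u*(u - 5)*(u + 1)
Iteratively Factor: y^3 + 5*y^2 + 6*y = (y + 3)*(y^2 + 2*y) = (y + 2)*(y + 3)*(y)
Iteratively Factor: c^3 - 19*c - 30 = (c + 2)*(c^2 - 2*c - 15) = (c + 2)*(c + 3)*(c - 5)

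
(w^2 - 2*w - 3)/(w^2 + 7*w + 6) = (w - 3)/(w + 6)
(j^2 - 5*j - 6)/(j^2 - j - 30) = (j + 1)/(j + 5)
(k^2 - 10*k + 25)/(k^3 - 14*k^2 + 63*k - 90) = (k - 5)/(k^2 - 9*k + 18)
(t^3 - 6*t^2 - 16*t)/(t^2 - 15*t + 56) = t*(t + 2)/(t - 7)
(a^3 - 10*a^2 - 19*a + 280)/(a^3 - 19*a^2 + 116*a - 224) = (a + 5)/(a - 4)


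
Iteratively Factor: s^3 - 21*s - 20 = (s + 1)*(s^2 - s - 20) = (s + 1)*(s + 4)*(s - 5)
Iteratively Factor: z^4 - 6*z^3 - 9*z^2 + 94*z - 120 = (z - 5)*(z^3 - z^2 - 14*z + 24) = (z - 5)*(z + 4)*(z^2 - 5*z + 6) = (z - 5)*(z - 3)*(z + 4)*(z - 2)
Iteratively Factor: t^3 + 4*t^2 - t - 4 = (t + 1)*(t^2 + 3*t - 4) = (t + 1)*(t + 4)*(t - 1)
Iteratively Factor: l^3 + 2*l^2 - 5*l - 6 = (l + 3)*(l^2 - l - 2) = (l + 1)*(l + 3)*(l - 2)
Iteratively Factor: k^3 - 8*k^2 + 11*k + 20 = (k - 4)*(k^2 - 4*k - 5) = (k - 4)*(k + 1)*(k - 5)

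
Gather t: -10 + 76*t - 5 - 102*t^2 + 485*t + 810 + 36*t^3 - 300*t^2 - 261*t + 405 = 36*t^3 - 402*t^2 + 300*t + 1200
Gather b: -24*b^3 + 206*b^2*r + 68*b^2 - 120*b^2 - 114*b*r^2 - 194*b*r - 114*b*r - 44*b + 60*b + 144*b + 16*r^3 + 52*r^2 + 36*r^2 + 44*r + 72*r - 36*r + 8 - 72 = -24*b^3 + b^2*(206*r - 52) + b*(-114*r^2 - 308*r + 160) + 16*r^3 + 88*r^2 + 80*r - 64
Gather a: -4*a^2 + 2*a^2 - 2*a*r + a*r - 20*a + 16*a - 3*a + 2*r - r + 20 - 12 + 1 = -2*a^2 + a*(-r - 7) + r + 9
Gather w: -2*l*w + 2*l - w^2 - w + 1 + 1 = 2*l - w^2 + w*(-2*l - 1) + 2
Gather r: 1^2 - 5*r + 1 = 2 - 5*r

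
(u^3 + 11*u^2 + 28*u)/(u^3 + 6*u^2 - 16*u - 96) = u*(u + 7)/(u^2 + 2*u - 24)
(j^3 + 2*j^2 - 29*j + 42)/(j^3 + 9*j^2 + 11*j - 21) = (j^2 - 5*j + 6)/(j^2 + 2*j - 3)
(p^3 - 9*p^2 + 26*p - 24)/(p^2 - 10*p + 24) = (p^2 - 5*p + 6)/(p - 6)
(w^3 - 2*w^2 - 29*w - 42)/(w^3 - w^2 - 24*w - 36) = (w - 7)/(w - 6)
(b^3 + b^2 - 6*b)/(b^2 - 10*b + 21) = b*(b^2 + b - 6)/(b^2 - 10*b + 21)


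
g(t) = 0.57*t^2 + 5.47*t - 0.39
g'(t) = 1.14*t + 5.47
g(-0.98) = -5.20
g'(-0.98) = 4.35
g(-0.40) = -2.49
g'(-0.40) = 5.01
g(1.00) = 5.65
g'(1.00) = 6.61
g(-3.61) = -12.71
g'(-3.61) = 1.35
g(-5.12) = -13.45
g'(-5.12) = -0.37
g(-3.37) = -12.35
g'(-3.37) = 1.63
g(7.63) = 74.53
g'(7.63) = 14.17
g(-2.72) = -11.05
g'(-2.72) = 2.37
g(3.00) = 21.15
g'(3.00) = 8.89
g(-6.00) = -12.69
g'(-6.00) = -1.37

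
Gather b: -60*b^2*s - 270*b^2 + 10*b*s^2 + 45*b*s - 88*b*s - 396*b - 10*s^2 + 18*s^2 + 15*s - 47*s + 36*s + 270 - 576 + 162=b^2*(-60*s - 270) + b*(10*s^2 - 43*s - 396) + 8*s^2 + 4*s - 144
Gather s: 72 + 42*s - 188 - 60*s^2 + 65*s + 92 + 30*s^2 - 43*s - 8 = -30*s^2 + 64*s - 32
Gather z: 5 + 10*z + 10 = 10*z + 15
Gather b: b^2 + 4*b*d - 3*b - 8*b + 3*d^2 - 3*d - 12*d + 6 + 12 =b^2 + b*(4*d - 11) + 3*d^2 - 15*d + 18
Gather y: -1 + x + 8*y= x + 8*y - 1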